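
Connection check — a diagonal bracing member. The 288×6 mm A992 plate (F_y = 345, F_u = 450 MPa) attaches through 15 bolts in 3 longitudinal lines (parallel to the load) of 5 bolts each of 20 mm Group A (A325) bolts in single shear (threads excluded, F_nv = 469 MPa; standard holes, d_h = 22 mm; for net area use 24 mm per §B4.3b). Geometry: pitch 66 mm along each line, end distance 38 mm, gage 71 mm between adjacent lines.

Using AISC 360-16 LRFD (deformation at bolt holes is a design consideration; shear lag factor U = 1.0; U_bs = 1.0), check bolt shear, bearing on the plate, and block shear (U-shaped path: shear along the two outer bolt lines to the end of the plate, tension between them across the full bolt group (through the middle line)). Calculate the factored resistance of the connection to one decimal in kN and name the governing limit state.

661.8 kN (block shear governs)

Bolt shear: A_b = π(20)²/4 = 314.16 mm². φR_n = 0.75 × 469 × 314.16 × 15 × 1 = 1657.6 kN.
Bearing (6 mm plate, F_u = 450 MPa): end bolts L_c = 38 − 22/2 = 27, R_n = min(1.2×27×6×450, 2.4×20×6×450) = 87.48 kN/bolt; interior L_c = 66 − 22 = 44, R_n = 129.6 kN/bolt. φR_n = 0.75 × (3×87.48 + 12×129.6) = 1363.2 kN.
Block shear: shear path 2×[38+4×66] = 2×302 mm, A_gv = 3624, A_nv = 2×(302 − 4.5×24)×6 = 2328 mm²; tension across gage: (142 − 2×24)×6 = 564 mm². R_n = min(0.6×450×2328, 0.6×345×3624) + 1.0×450×564 = min(628.56, 750.17) + 253.8 = 882.36 kN. φR_n = 0.75 × 882.36 = 661.8 kN.
Governing: min(1657.6, 1363.2, 661.8) = 661.8 kN → block shear.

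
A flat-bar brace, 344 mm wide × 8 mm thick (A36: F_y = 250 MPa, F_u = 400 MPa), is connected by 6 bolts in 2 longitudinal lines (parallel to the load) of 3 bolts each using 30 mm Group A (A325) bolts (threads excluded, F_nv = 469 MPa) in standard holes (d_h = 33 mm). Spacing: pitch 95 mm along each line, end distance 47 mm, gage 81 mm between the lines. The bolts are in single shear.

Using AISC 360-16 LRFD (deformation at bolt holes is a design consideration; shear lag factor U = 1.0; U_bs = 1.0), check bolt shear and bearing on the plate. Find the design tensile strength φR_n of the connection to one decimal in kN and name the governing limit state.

866.9 kN (bearing governs)

Bolt shear: A_b = π(30)²/4 = 706.86 mm². φR_n = 0.75 × 469 × 706.86 × 6 × 1 = 1491.8 kN.
Bearing (8 mm plate, F_u = 400 MPa): end bolts L_c = 47 − 33/2 = 30.5, R_n = min(1.2×30.5×8×400, 2.4×30×8×400) = 117.12 kN/bolt; interior L_c = 95 − 33 = 62, R_n = 230.4 kN/bolt. φR_n = 0.75 × (2×117.12 + 4×230.4) = 866.9 kN.
Governing: min(1491.8, 866.9) = 866.9 kN → bearing.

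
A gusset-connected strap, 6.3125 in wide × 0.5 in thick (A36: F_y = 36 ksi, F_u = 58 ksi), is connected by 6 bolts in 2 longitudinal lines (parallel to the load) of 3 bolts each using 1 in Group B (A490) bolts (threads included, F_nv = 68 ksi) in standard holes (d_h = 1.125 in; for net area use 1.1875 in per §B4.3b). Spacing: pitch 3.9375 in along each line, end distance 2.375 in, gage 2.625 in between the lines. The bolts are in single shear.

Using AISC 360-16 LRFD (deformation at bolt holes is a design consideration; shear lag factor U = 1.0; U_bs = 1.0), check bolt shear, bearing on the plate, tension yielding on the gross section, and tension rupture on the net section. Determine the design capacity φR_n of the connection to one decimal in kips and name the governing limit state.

Bolt shear: A_b = π(1)²/4 = 0.7854 in². φR_n = 0.75 × 68 × 0.7854 × 6 × 1 = 240.3 kips.
Bearing (0.5 in plate, F_u = 58 ksi): end bolts L_c = 2.375 − 1.125/2 = 1.8125, R_n = min(1.2×1.8125×0.5×58, 2.4×1×0.5×58) = 63.075 kips/bolt; interior L_c = 3.9375 − 1.125 = 2.8125, R_n = 69.6 kips/bolt. φR_n = 0.75 × (2×63.075 + 4×69.6) = 303.4 kips.
Tension yield (gross): A_g = 6.3125×0.5 = 3.1563 in². φR_n = 0.90 × 36 × 3.1563 = 102.3 kips.
Tension rupture (net): A_n = (6.3125 − 2×1.1875)×0.5 = 1.9688 in² (U = 1.0, A_e = A_n). φR_n = 0.75 × 58 × 1.9688 = 85.6 kips.
Governing: min(240.3, 303.4, 102.3, 85.6) = 85.6 kips → net-section rupture.

85.6 kips (net-section rupture governs)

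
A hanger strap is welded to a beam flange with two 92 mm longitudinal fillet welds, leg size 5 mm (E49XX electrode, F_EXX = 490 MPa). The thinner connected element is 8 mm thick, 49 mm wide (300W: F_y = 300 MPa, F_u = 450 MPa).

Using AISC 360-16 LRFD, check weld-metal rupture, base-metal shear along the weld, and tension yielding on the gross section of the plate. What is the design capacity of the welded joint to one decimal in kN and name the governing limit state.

Weld metal: throat = 0.707×5 = 3.535 mm, L = 2×92 = 184 mm. φR_n = 0.75 × 0.6 × 490 × 3.535 × 184 = 143.4 kN.
Base metal shear (8 mm plate): yield φR_n = 1.0×0.6×300×8×184 = 265.0 kN; rupture φR_n = 0.75×0.6×450×8×184 = 298.1 kN; take 265.0 kN (yield).
Tension yield (gross): A_g = 49×8 = 392 mm². φR_n = 0.90 × 300 × 392 = 105.8 kN.
Governing: min(143.4, 265.0, 105.8) = 105.8 kN → gross-section yield.

105.8 kN (gross-section yield governs)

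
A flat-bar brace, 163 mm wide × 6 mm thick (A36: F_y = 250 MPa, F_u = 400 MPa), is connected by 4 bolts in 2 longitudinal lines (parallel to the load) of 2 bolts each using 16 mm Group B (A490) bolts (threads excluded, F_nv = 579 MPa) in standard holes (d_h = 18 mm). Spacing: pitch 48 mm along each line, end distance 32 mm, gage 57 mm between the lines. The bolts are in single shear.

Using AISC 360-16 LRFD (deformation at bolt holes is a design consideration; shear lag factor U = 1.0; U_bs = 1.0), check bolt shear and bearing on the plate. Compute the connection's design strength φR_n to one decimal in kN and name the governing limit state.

229.0 kN (bearing governs)

Bolt shear: A_b = π(16)²/4 = 201.06 mm². φR_n = 0.75 × 579 × 201.06 × 4 × 1 = 349.2 kN.
Bearing (6 mm plate, F_u = 400 MPa): end bolts L_c = 32 − 18/2 = 23, R_n = min(1.2×23×6×400, 2.4×16×6×400) = 66.24 kN/bolt; interior L_c = 48 − 18 = 30, R_n = 86.4 kN/bolt. φR_n = 0.75 × (2×66.24 + 2×86.4) = 229.0 kN.
Governing: min(349.2, 229.0) = 229.0 kN → bearing.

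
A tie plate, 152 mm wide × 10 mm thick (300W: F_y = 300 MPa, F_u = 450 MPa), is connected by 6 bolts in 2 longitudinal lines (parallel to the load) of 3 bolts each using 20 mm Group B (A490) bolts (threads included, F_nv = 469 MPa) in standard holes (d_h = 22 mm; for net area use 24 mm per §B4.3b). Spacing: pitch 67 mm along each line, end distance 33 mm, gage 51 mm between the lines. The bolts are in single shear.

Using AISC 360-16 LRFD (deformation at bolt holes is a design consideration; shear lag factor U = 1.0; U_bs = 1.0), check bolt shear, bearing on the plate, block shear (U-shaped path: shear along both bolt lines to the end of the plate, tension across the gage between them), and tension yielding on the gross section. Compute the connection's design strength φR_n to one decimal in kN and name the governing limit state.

410.4 kN (gross-section yield governs)

Bolt shear: A_b = π(20)²/4 = 314.16 mm². φR_n = 0.75 × 469 × 314.16 × 6 × 1 = 663.0 kN.
Bearing (10 mm plate, F_u = 450 MPa): end bolts L_c = 33 − 22/2 = 22, R_n = min(1.2×22×10×450, 2.4×20×10×450) = 118.8 kN/bolt; interior L_c = 67 − 22 = 45, R_n = 216 kN/bolt. φR_n = 0.75 × (2×118.8 + 4×216) = 826.2 kN.
Block shear: shear path 2×[33+2×67] = 2×167 mm, A_gv = 3340, A_nv = 2×(167 − 2.5×24)×10 = 2140 mm²; tension across gage: (51 − 1×24)×10 = 270 mm². R_n = min(0.6×450×2140, 0.6×300×3340) + 1.0×450×270 = min(577.8, 601.2) + 121.5 = 699.3 kN. φR_n = 0.75 × 699.3 = 524.5 kN.
Tension yield (gross): A_g = 152×10 = 1520 mm². φR_n = 0.90 × 300 × 1520 = 410.4 kN.
Governing: min(663.0, 826.2, 524.5, 410.4) = 410.4 kN → gross-section yield.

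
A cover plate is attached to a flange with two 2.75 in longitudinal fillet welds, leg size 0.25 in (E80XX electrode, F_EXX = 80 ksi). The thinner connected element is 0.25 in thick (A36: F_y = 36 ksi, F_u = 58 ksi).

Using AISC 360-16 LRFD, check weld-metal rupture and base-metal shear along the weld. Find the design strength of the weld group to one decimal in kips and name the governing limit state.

Weld metal: throat = 0.707×0.25 = 0.17675 in, L = 2×2.75 = 5.5 in. φR_n = 0.75 × 0.6 × 80 × 0.17675 × 5.5 = 35.0 kips.
Base metal shear (0.25 in plate): yield φR_n = 1.0×0.6×36×0.25×5.5 = 29.7 kips; rupture φR_n = 0.75×0.6×58×0.25×5.5 = 35.9 kips; take 29.7 kips (yield).
Governing: min(35.0, 29.7) = 29.7 kips → base-metal shear.

29.7 kips (base-metal shear governs)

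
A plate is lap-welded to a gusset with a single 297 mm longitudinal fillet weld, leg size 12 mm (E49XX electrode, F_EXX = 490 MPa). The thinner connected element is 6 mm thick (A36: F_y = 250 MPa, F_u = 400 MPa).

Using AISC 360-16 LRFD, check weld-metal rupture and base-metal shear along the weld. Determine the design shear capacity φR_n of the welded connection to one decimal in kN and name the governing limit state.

Weld metal: throat = 0.707×12 = 8.484 mm, L = 297 mm. φR_n = 0.75 × 0.6 × 490 × 8.484 × 297 = 555.6 kN.
Base metal shear (6 mm plate): yield φR_n = 1.0×0.6×250×6×297 = 267.3 kN; rupture φR_n = 0.75×0.6×400×6×297 = 320.8 kN; take 267.3 kN (yield).
Governing: min(555.6, 267.3) = 267.3 kN → base-metal shear.

267.3 kN (base-metal shear governs)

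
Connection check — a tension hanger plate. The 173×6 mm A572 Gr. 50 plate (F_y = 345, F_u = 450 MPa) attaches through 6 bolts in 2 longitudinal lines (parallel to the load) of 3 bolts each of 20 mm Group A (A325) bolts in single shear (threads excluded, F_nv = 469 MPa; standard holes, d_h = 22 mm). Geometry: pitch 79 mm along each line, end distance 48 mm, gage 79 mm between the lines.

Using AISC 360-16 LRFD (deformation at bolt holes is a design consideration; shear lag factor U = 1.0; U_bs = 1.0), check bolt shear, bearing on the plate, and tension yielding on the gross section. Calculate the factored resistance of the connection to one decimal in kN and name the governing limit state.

Bolt shear: A_b = π(20)²/4 = 314.16 mm². φR_n = 0.75 × 469 × 314.16 × 6 × 1 = 663.0 kN.
Bearing (6 mm plate, F_u = 450 MPa): end bolts L_c = 48 − 22/2 = 37, R_n = min(1.2×37×6×450, 2.4×20×6×450) = 119.88 kN/bolt; interior L_c = 79 − 22 = 57, R_n = 129.6 kN/bolt. φR_n = 0.75 × (2×119.88 + 4×129.6) = 568.6 kN.
Tension yield (gross): A_g = 173×6 = 1038 mm². φR_n = 0.90 × 345 × 1038 = 322.3 kN.
Governing: min(663.0, 568.6, 322.3) = 322.3 kN → gross-section yield.

322.3 kN (gross-section yield governs)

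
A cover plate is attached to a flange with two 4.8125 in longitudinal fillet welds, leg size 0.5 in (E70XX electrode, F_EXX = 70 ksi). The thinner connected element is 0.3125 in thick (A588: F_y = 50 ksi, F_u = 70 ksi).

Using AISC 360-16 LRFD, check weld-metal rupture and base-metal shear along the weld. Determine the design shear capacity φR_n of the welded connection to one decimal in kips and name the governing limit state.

90.2 kips (base-metal shear governs)

Weld metal: throat = 0.707×0.5 = 0.3535 in, L = 2×4.8125 = 9.625 in. φR_n = 0.75 × 0.6 × 70 × 0.3535 × 9.625 = 107.2 kips.
Base metal shear (0.3125 in plate): yield φR_n = 1.0×0.6×50×0.3125×9.625 = 90.2 kips; rupture φR_n = 0.75×0.6×70×0.3125×9.625 = 94.7 kips; take 90.2 kips (yield).
Governing: min(107.2, 90.2) = 90.2 kips → base-metal shear.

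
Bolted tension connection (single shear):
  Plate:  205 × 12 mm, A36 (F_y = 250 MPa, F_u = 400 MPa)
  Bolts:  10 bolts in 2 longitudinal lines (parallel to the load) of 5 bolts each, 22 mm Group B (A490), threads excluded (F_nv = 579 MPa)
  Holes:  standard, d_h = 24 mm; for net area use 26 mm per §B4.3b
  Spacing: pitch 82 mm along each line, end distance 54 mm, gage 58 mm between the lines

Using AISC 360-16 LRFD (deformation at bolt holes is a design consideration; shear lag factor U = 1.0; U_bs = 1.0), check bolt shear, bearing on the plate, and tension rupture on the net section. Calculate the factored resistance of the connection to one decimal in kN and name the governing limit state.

550.8 kN (net-section rupture governs)

Bolt shear: A_b = π(22)²/4 = 380.13 mm². φR_n = 0.75 × 579 × 380.13 × 10 × 1 = 1650.7 kN.
Bearing (12 mm plate, F_u = 400 MPa): end bolts L_c = 54 − 24/2 = 42, R_n = min(1.2×42×12×400, 2.4×22×12×400) = 241.92 kN/bolt; interior L_c = 82 − 24 = 58, R_n = 253.44 kN/bolt. φR_n = 0.75 × (2×241.92 + 8×253.44) = 1883.5 kN.
Tension rupture (net): A_n = (205 − 2×26)×12 = 1836 mm² (U = 1.0, A_e = A_n). φR_n = 0.75 × 400 × 1836 = 550.8 kN.
Governing: min(1650.7, 1883.5, 550.8) = 550.8 kN → net-section rupture.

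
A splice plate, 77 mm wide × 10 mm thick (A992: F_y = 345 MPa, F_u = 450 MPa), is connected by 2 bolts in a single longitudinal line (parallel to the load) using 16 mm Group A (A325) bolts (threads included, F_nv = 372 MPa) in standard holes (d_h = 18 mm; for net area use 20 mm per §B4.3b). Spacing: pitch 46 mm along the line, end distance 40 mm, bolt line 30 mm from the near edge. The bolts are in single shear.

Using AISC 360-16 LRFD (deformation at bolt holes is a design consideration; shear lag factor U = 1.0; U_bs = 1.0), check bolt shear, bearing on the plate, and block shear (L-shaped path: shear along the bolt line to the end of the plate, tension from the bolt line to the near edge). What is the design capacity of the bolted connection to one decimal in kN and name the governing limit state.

Bolt shear: A_b = π(16)²/4 = 201.06 mm². φR_n = 0.75 × 372 × 201.06 × 2 × 1 = 112.2 kN.
Bearing (10 mm plate, F_u = 450 MPa): end bolts L_c = 40 − 18/2 = 31, R_n = min(1.2×31×10×450, 2.4×16×10×450) = 167.4 kN/bolt; interior L_c = 46 − 18 = 28, R_n = 151.2 kN/bolt. φR_n = 0.75 × (1×167.4 + 1×151.2) = 239.0 kN.
Block shear: shear path 1×[40+1×46] = 1×86 mm, A_gv = 860, A_nv = 1×(86 − 1.5×20)×10 = 560 mm²; tension to near edge: (30 − 0.5×20)×10 = 200 mm². R_n = min(0.6×450×560, 0.6×345×860) + 1.0×450×200 = min(151.2, 178.02) + 90 = 241.2 kN. φR_n = 0.75 × 241.2 = 180.9 kN.
Governing: min(112.2, 239.0, 180.9) = 112.2 kN → bolt shear.

112.2 kN (bolt shear governs)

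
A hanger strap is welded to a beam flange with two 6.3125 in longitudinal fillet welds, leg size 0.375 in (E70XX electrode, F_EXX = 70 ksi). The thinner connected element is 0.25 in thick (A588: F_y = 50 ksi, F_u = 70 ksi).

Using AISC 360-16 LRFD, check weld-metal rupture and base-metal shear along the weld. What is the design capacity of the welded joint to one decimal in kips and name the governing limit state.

Weld metal: throat = 0.707×0.375 = 0.26513 in, L = 2×6.3125 = 12.625 in. φR_n = 0.75 × 0.6 × 70 × 0.26513 × 12.625 = 105.4 kips.
Base metal shear (0.25 in plate): yield φR_n = 1.0×0.6×50×0.25×12.625 = 94.7 kips; rupture φR_n = 0.75×0.6×70×0.25×12.625 = 99.4 kips; take 94.7 kips (yield).
Governing: min(105.4, 94.7) = 94.7 kips → base-metal shear.

94.7 kips (base-metal shear governs)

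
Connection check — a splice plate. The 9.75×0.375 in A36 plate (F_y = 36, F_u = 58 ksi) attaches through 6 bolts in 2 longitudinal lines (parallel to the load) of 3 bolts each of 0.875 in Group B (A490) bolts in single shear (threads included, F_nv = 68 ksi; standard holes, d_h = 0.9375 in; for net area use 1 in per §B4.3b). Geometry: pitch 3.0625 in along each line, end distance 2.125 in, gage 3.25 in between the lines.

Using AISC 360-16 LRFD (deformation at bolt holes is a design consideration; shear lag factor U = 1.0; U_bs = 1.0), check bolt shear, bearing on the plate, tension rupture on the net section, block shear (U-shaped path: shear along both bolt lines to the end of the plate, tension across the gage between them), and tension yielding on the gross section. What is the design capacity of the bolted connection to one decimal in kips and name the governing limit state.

Bolt shear: A_b = π(0.875)²/4 = 0.60132 in². φR_n = 0.75 × 68 × 0.60132 × 6 × 1 = 184.0 kips.
Bearing (0.375 in plate, F_u = 58 ksi): end bolts L_c = 2.125 − 0.9375/2 = 1.65625, R_n = min(1.2×1.65625×0.375×58, 2.4×0.875×0.375×58) = 43.228 kips/bolt; interior L_c = 3.0625 − 0.9375 = 2.125, R_n = 45.675 kips/bolt. φR_n = 0.75 × (2×43.228 + 4×45.675) = 201.9 kips.
Tension rupture (net): A_n = (9.75 − 2×1)×0.375 = 2.9063 in² (U = 1.0, A_e = A_n). φR_n = 0.75 × 58 × 2.9063 = 126.4 kips.
Block shear: shear path 2×[2.125+2×3.0625] = 2×8.25 in, A_gv = 6.1875, A_nv = 2×(8.25 − 2.5×1)×0.375 = 4.3125 in²; tension across gage: (3.25 − 1×1)×0.375 = 0.84375 in². R_n = min(0.6×58×4.3125, 0.6×36×6.1875) + 1.0×58×0.84375 = min(150.08, 133.65) + 48.938 = 182.59 kips. φR_n = 0.75 × 182.59 = 136.9 kips.
Tension yield (gross): A_g = 9.75×0.375 = 3.6563 in². φR_n = 0.90 × 36 × 3.6563 = 118.5 kips.
Governing: min(184.0, 201.9, 126.4, 136.9, 118.5) = 118.5 kips → gross-section yield.

118.5 kips (gross-section yield governs)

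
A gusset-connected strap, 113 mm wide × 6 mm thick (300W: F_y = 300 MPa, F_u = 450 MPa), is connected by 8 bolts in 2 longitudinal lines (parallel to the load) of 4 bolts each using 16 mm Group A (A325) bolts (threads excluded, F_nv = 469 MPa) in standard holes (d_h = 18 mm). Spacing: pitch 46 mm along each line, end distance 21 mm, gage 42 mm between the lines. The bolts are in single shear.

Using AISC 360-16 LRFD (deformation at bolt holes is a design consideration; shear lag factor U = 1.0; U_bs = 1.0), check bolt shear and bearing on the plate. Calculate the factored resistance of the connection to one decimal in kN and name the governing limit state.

466.6 kN (bearing governs)

Bolt shear: A_b = π(16)²/4 = 201.06 mm². φR_n = 0.75 × 469 × 201.06 × 8 × 1 = 565.8 kN.
Bearing (6 mm plate, F_u = 450 MPa): end bolts L_c = 21 − 18/2 = 12, R_n = min(1.2×12×6×450, 2.4×16×6×450) = 38.88 kN/bolt; interior L_c = 46 − 18 = 28, R_n = 90.72 kN/bolt. φR_n = 0.75 × (2×38.88 + 6×90.72) = 466.6 kN.
Governing: min(565.8, 466.6) = 466.6 kN → bearing.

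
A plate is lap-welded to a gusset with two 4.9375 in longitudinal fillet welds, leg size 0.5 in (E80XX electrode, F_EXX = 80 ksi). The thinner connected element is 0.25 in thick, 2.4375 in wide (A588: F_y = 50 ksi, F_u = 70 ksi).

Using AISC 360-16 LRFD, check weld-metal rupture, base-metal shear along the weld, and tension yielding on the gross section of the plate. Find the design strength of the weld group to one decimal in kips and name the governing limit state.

Weld metal: throat = 0.707×0.5 = 0.3535 in, L = 2×4.9375 = 9.875 in. φR_n = 0.75 × 0.6 × 80 × 0.3535 × 9.875 = 125.7 kips.
Base metal shear (0.25 in plate): yield φR_n = 1.0×0.6×50×0.25×9.875 = 74.1 kips; rupture φR_n = 0.75×0.6×70×0.25×9.875 = 77.8 kips; take 74.1 kips (yield).
Tension yield (gross): A_g = 2.4375×0.25 = 0.60938 in². φR_n = 0.90 × 50 × 0.60938 = 27.4 kips.
Governing: min(125.7, 74.1, 27.4) = 27.4 kips → gross-section yield.

27.4 kips (gross-section yield governs)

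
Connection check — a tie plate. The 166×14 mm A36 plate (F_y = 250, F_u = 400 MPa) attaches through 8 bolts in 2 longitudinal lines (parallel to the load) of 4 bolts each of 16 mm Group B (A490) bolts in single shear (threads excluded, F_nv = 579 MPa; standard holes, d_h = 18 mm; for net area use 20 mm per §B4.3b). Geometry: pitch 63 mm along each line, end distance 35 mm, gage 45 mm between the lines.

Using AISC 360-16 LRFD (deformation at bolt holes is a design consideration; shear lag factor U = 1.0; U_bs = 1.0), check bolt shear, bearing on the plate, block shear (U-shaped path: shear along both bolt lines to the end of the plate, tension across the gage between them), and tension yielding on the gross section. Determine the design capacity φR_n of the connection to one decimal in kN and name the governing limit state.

522.9 kN (gross-section yield governs)

Bolt shear: A_b = π(16)²/4 = 201.06 mm². φR_n = 0.75 × 579 × 201.06 × 8 × 1 = 698.5 kN.
Bearing (14 mm plate, F_u = 400 MPa): end bolts L_c = 35 − 18/2 = 26, R_n = min(1.2×26×14×400, 2.4×16×14×400) = 174.72 kN/bolt; interior L_c = 63 − 18 = 45, R_n = 215.04 kN/bolt. φR_n = 0.75 × (2×174.72 + 6×215.04) = 1229.8 kN.
Block shear: shear path 2×[35+3×63] = 2×224 mm, A_gv = 6272, A_nv = 2×(224 − 3.5×20)×14 = 4312 mm²; tension across gage: (45 − 1×20)×14 = 350 mm². R_n = min(0.6×400×4312, 0.6×250×6272) + 1.0×400×350 = min(1034.9, 940.8) + 140 = 1080.8 kN. φR_n = 0.75 × 1080.8 = 810.6 kN.
Tension yield (gross): A_g = 166×14 = 2324 mm². φR_n = 0.90 × 250 × 2324 = 522.9 kN.
Governing: min(698.5, 1229.8, 810.6, 522.9) = 522.9 kN → gross-section yield.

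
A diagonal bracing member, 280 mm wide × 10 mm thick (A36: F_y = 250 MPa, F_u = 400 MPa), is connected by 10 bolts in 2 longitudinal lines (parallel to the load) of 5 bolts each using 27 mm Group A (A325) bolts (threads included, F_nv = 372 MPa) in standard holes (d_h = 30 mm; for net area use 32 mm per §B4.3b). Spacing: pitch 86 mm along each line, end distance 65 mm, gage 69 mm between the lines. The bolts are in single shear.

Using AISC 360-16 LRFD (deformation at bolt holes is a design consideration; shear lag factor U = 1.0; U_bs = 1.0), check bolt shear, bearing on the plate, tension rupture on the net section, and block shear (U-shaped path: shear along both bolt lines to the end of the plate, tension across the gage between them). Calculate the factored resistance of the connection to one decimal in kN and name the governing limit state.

648.0 kN (net-section rupture governs)

Bolt shear: A_b = π(27)²/4 = 572.56 mm². φR_n = 0.75 × 372 × 572.56 × 10 × 1 = 1597.4 kN.
Bearing (10 mm plate, F_u = 400 MPa): end bolts L_c = 65 − 30/2 = 50, R_n = min(1.2×50×10×400, 2.4×27×10×400) = 240 kN/bolt; interior L_c = 86 − 30 = 56, R_n = 259.2 kN/bolt. φR_n = 0.75 × (2×240 + 8×259.2) = 1915.2 kN.
Tension rupture (net): A_n = (280 − 2×32)×10 = 2160 mm² (U = 1.0, A_e = A_n). φR_n = 0.75 × 400 × 2160 = 648.0 kN.
Block shear: shear path 2×[65+4×86] = 2×409 mm, A_gv = 8180, A_nv = 2×(409 − 4.5×32)×10 = 5300 mm²; tension across gage: (69 − 1×32)×10 = 370 mm². R_n = min(0.6×400×5300, 0.6×250×8180) + 1.0×400×370 = min(1272, 1227) + 148 = 1375 kN. φR_n = 0.75 × 1375 = 1031.3 kN.
Governing: min(1597.4, 1915.2, 648.0, 1031.3) = 648.0 kN → net-section rupture.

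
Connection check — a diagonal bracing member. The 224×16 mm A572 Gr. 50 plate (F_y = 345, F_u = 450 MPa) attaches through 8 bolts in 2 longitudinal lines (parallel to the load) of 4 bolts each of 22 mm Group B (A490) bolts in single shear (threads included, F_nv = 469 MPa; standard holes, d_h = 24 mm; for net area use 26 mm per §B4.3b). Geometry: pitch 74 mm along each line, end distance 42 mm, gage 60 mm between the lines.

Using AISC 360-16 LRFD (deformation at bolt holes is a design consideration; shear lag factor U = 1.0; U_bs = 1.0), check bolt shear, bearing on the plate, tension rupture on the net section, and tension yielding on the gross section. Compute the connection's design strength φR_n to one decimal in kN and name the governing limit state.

928.8 kN (net-section rupture governs)

Bolt shear: A_b = π(22)²/4 = 380.13 mm². φR_n = 0.75 × 469 × 380.13 × 8 × 1 = 1069.7 kN.
Bearing (16 mm plate, F_u = 450 MPa): end bolts L_c = 42 − 24/2 = 30, R_n = min(1.2×30×16×450, 2.4×22×16×450) = 259.2 kN/bolt; interior L_c = 74 − 24 = 50, R_n = 380.16 kN/bolt. φR_n = 0.75 × (2×259.2 + 6×380.16) = 2099.5 kN.
Tension rupture (net): A_n = (224 − 2×26)×16 = 2752 mm² (U = 1.0, A_e = A_n). φR_n = 0.75 × 450 × 2752 = 928.8 kN.
Tension yield (gross): A_g = 224×16 = 3584 mm². φR_n = 0.90 × 345 × 3584 = 1112.8 kN.
Governing: min(1069.7, 2099.5, 928.8, 1112.8) = 928.8 kN → net-section rupture.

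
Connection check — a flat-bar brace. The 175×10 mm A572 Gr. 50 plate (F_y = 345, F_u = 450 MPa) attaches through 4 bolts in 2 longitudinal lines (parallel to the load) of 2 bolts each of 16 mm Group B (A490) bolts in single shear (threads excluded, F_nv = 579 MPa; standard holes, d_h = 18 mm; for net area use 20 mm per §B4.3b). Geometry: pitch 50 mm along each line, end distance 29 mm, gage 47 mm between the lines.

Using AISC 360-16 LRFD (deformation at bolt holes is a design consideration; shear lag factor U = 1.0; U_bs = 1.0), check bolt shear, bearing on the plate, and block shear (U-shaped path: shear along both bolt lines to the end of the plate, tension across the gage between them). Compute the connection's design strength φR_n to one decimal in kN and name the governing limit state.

289.6 kN (block shear governs)

Bolt shear: A_b = π(16)²/4 = 201.06 mm². φR_n = 0.75 × 579 × 201.06 × 4 × 1 = 349.2 kN.
Bearing (10 mm plate, F_u = 450 MPa): end bolts L_c = 29 − 18/2 = 20, R_n = min(1.2×20×10×450, 2.4×16×10×450) = 108 kN/bolt; interior L_c = 50 − 18 = 32, R_n = 172.8 kN/bolt. φR_n = 0.75 × (2×108 + 2×172.8) = 421.2 kN.
Block shear: shear path 2×[29+1×50] = 2×79 mm, A_gv = 1580, A_nv = 2×(79 − 1.5×20)×10 = 980 mm²; tension across gage: (47 − 1×20)×10 = 270 mm². R_n = min(0.6×450×980, 0.6×345×1580) + 1.0×450×270 = min(264.6, 327.06) + 121.5 = 386.1 kN. φR_n = 0.75 × 386.1 = 289.6 kN.
Governing: min(349.2, 421.2, 289.6) = 289.6 kN → block shear.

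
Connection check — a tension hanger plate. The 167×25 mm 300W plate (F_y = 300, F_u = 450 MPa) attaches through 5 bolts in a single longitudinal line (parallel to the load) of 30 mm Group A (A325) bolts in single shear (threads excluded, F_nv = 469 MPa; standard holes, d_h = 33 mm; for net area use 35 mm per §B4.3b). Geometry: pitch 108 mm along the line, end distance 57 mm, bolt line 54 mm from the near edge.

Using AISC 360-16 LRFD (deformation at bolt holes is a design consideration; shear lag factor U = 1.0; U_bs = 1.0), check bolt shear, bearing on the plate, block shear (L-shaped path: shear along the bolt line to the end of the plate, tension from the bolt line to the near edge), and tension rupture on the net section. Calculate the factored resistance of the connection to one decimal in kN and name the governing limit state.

Bolt shear: A_b = π(30)²/4 = 706.86 mm². φR_n = 0.75 × 469 × 706.86 × 5 × 1 = 1243.2 kN.
Bearing (25 mm plate, F_u = 450 MPa): end bolts L_c = 57 − 33/2 = 40.5, R_n = min(1.2×40.5×25×450, 2.4×30×25×450) = 546.75 kN/bolt; interior L_c = 108 − 33 = 75, R_n = 810 kN/bolt. φR_n = 0.75 × (1×546.75 + 4×810) = 2840.1 kN.
Block shear: shear path 1×[57+4×108] = 1×489 mm, A_gv = 12225, A_nv = 1×(489 − 4.5×35)×25 = 8287.5 mm²; tension to near edge: (54 − 0.5×35)×25 = 912.5 mm². R_n = min(0.6×450×8287.5, 0.6×300×12225) + 1.0×450×912.5 = min(2237.6, 2200.5) + 410.63 = 2611.1 kN. φR_n = 0.75 × 2611.1 = 1958.3 kN.
Tension rupture (net): A_n = (167 − 1×35)×25 = 3300 mm² (U = 1.0, A_e = A_n). φR_n = 0.75 × 450 × 3300 = 1113.8 kN.
Governing: min(1243.2, 2840.1, 1958.3, 1113.8) = 1113.8 kN → net-section rupture.

1113.8 kN (net-section rupture governs)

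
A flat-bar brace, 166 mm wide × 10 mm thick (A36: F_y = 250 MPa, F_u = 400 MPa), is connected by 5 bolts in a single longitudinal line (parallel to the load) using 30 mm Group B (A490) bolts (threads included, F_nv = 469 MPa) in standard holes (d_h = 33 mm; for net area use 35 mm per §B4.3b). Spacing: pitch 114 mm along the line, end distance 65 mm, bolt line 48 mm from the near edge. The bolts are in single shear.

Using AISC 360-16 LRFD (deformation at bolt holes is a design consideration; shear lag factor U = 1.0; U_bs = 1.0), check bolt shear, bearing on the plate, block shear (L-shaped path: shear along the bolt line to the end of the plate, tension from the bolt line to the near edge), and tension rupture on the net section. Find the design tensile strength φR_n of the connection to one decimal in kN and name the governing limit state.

393.0 kN (net-section rupture governs)

Bolt shear: A_b = π(30)²/4 = 706.86 mm². φR_n = 0.75 × 469 × 706.86 × 5 × 1 = 1243.2 kN.
Bearing (10 mm plate, F_u = 400 MPa): end bolts L_c = 65 − 33/2 = 48.5, R_n = min(1.2×48.5×10×400, 2.4×30×10×400) = 232.8 kN/bolt; interior L_c = 114 − 33 = 81, R_n = 288 kN/bolt. φR_n = 0.75 × (1×232.8 + 4×288) = 1038.6 kN.
Block shear: shear path 1×[65+4×114] = 1×521 mm, A_gv = 5210, A_nv = 1×(521 − 4.5×35)×10 = 3635 mm²; tension to near edge: (48 − 0.5×35)×10 = 305 mm². R_n = min(0.6×400×3635, 0.6×250×5210) + 1.0×400×305 = min(872.4, 781.5) + 122 = 903.5 kN. φR_n = 0.75 × 903.5 = 677.6 kN.
Tension rupture (net): A_n = (166 − 1×35)×10 = 1310 mm² (U = 1.0, A_e = A_n). φR_n = 0.75 × 400 × 1310 = 393.0 kN.
Governing: min(1243.2, 1038.6, 677.6, 393.0) = 393.0 kN → net-section rupture.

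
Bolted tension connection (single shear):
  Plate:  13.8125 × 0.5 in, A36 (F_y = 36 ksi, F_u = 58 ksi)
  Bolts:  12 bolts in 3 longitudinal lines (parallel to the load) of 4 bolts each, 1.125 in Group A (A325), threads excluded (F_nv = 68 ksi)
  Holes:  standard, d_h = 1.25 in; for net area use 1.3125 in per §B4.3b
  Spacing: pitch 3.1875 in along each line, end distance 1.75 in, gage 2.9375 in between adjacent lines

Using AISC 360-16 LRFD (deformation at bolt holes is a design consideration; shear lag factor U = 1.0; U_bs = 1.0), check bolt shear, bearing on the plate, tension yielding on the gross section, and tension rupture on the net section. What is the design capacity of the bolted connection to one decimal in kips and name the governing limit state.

Bolt shear: A_b = π(1.125)²/4 = 0.99402 in². φR_n = 0.75 × 68 × 0.99402 × 12 × 1 = 608.3 kips.
Bearing (0.5 in plate, F_u = 58 ksi): end bolts L_c = 1.75 − 1.25/2 = 1.125, R_n = min(1.2×1.125×0.5×58, 2.4×1.125×0.5×58) = 39.15 kips/bolt; interior L_c = 3.1875 − 1.25 = 1.9375, R_n = 67.425 kips/bolt. φR_n = 0.75 × (3×39.15 + 9×67.425) = 543.2 kips.
Tension yield (gross): A_g = 13.8125×0.5 = 6.9063 in². φR_n = 0.90 × 36 × 6.9063 = 223.8 kips.
Tension rupture (net): A_n = (13.8125 − 3×1.3125)×0.5 = 4.9375 in² (U = 1.0, A_e = A_n). φR_n = 0.75 × 58 × 4.9375 = 214.8 kips.
Governing: min(608.3, 543.2, 223.8, 214.8) = 214.8 kips → net-section rupture.

214.8 kips (net-section rupture governs)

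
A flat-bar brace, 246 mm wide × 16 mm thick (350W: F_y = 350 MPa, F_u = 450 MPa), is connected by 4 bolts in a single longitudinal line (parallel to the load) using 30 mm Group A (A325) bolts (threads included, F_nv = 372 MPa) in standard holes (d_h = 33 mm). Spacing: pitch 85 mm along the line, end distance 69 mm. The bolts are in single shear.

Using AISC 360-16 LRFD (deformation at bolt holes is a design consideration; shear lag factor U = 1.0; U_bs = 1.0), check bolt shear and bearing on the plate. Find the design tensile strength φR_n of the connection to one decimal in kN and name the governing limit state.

Bolt shear: A_b = π(30)²/4 = 706.86 mm². φR_n = 0.75 × 372 × 706.86 × 4 × 1 = 788.9 kN.
Bearing (16 mm plate, F_u = 450 MPa): end bolts L_c = 69 − 33/2 = 52.5, R_n = min(1.2×52.5×16×450, 2.4×30×16×450) = 453.6 kN/bolt; interior L_c = 85 − 33 = 52, R_n = 449.28 kN/bolt. φR_n = 0.75 × (1×453.6 + 3×449.28) = 1351.1 kN.
Governing: min(788.9, 1351.1) = 788.9 kN → bolt shear.

788.9 kN (bolt shear governs)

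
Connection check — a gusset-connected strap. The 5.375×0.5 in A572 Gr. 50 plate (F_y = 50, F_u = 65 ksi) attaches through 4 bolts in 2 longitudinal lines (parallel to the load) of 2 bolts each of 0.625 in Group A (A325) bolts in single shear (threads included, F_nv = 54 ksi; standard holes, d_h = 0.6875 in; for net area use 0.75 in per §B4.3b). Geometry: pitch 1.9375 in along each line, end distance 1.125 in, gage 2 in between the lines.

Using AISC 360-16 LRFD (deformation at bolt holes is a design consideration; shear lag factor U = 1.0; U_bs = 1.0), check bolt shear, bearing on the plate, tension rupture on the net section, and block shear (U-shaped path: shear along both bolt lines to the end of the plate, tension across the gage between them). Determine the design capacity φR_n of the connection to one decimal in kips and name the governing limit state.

Bolt shear: A_b = π(0.625)²/4 = 0.3068 in². φR_n = 0.75 × 54 × 0.3068 × 4 × 1 = 49.7 kips.
Bearing (0.5 in plate, F_u = 65 ksi): end bolts L_c = 1.125 − 0.6875/2 = 0.78125, R_n = min(1.2×0.78125×0.5×65, 2.4×0.625×0.5×65) = 30.469 kips/bolt; interior L_c = 1.9375 − 0.6875 = 1.25, R_n = 48.75 kips/bolt. φR_n = 0.75 × (2×30.469 + 2×48.75) = 118.8 kips.
Tension rupture (net): A_n = (5.375 − 2×0.75)×0.5 = 1.9375 in² (U = 1.0, A_e = A_n). φR_n = 0.75 × 65 × 1.9375 = 94.5 kips.
Block shear: shear path 2×[1.125+1×1.9375] = 2×3.0625 in, A_gv = 3.0625, A_nv = 2×(3.0625 − 1.5×0.75)×0.5 = 1.9375 in²; tension across gage: (2 − 1×0.75)×0.5 = 0.625 in². R_n = min(0.6×65×1.9375, 0.6×50×3.0625) + 1.0×65×0.625 = min(75.563, 91.875) + 40.625 = 116.19 kips. φR_n = 0.75 × 116.19 = 87.1 kips.
Governing: min(49.7, 118.8, 94.5, 87.1) = 49.7 kips → bolt shear.

49.7 kips (bolt shear governs)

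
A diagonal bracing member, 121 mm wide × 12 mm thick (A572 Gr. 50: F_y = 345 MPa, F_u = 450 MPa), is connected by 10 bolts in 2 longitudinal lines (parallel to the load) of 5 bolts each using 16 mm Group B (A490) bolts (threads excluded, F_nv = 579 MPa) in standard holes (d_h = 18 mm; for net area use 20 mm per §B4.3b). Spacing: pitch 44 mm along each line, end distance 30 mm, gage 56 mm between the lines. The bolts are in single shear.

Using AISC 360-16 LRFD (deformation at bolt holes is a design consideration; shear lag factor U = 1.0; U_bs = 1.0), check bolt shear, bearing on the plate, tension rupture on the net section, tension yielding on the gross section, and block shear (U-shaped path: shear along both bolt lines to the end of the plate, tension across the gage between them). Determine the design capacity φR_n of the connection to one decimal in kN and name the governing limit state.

328.1 kN (net-section rupture governs)

Bolt shear: A_b = π(16)²/4 = 201.06 mm². φR_n = 0.75 × 579 × 201.06 × 10 × 1 = 873.1 kN.
Bearing (12 mm plate, F_u = 450 MPa): end bolts L_c = 30 − 18/2 = 21, R_n = min(1.2×21×12×450, 2.4×16×12×450) = 136.08 kN/bolt; interior L_c = 44 − 18 = 26, R_n = 168.48 kN/bolt. φR_n = 0.75 × (2×136.08 + 8×168.48) = 1215.0 kN.
Tension rupture (net): A_n = (121 − 2×20)×12 = 972 mm² (U = 1.0, A_e = A_n). φR_n = 0.75 × 450 × 972 = 328.1 kN.
Tension yield (gross): A_g = 121×12 = 1452 mm². φR_n = 0.90 × 345 × 1452 = 450.8 kN.
Block shear: shear path 2×[30+4×44] = 2×206 mm, A_gv = 4944, A_nv = 2×(206 − 4.5×20)×12 = 2784 mm²; tension across gage: (56 − 1×20)×12 = 432 mm². R_n = min(0.6×450×2784, 0.6×345×4944) + 1.0×450×432 = min(751.68, 1023.4) + 194.4 = 946.08 kN. φR_n = 0.75 × 946.08 = 709.6 kN.
Governing: min(873.1, 1215.0, 328.1, 450.8, 709.6) = 328.1 kN → net-section rupture.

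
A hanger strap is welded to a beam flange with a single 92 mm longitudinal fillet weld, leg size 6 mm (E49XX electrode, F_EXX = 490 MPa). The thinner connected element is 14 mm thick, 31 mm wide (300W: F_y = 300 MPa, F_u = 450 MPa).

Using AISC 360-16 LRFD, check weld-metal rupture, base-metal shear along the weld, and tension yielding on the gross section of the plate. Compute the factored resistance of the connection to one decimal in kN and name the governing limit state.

Weld metal: throat = 0.707×6 = 4.242 mm, L = 92 mm. φR_n = 0.75 × 0.6 × 490 × 4.242 × 92 = 86.1 kN.
Base metal shear (14 mm plate): yield φR_n = 1.0×0.6×300×14×92 = 231.8 kN; rupture φR_n = 0.75×0.6×450×14×92 = 260.8 kN; take 231.8 kN (yield).
Tension yield (gross): A_g = 31×14 = 434 mm². φR_n = 0.90 × 300 × 434 = 117.2 kN.
Governing: min(86.1, 231.8, 117.2) = 86.1 kN → weld metal.

86.1 kN (weld metal governs)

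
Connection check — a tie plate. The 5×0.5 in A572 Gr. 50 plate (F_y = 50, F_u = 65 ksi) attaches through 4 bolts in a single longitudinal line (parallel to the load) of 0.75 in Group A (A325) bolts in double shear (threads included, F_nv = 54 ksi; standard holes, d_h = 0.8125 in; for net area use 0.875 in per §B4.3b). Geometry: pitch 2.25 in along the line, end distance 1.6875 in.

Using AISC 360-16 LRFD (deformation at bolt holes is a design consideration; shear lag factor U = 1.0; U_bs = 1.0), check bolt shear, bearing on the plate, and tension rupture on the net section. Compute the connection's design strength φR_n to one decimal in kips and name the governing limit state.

100.5 kips (net-section rupture governs)

Bolt shear: A_b = π(0.75)²/4 = 0.44179 in². φR_n = 0.75 × 54 × 0.44179 × 4 × 2 = 143.1 kips.
Bearing (0.5 in plate, F_u = 65 ksi): end bolts L_c = 1.6875 − 0.8125/2 = 1.28125, R_n = min(1.2×1.28125×0.5×65, 2.4×0.75×0.5×65) = 49.969 kips/bolt; interior L_c = 2.25 − 0.8125 = 1.4375, R_n = 56.063 kips/bolt. φR_n = 0.75 × (1×49.969 + 3×56.063) = 163.6 kips.
Tension rupture (net): A_n = (5 − 1×0.875)×0.5 = 2.0625 in² (U = 1.0, A_e = A_n). φR_n = 0.75 × 65 × 2.0625 = 100.5 kips.
Governing: min(143.1, 163.6, 100.5) = 100.5 kips → net-section rupture.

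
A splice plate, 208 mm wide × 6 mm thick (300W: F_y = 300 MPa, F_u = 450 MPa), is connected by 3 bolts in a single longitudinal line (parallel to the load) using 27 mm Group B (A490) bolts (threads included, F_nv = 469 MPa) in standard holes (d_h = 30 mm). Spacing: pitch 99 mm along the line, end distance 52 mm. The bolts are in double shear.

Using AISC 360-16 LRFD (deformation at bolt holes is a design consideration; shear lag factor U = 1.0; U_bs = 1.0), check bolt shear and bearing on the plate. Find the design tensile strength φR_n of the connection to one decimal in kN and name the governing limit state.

352.4 kN (bearing governs)

Bolt shear: A_b = π(27)²/4 = 572.56 mm². φR_n = 0.75 × 469 × 572.56 × 3 × 2 = 1208.4 kN.
Bearing (6 mm plate, F_u = 450 MPa): end bolts L_c = 52 − 30/2 = 37, R_n = min(1.2×37×6×450, 2.4×27×6×450) = 119.88 kN/bolt; interior L_c = 99 − 30 = 69, R_n = 174.96 kN/bolt. φR_n = 0.75 × (1×119.88 + 2×174.96) = 352.4 kN.
Governing: min(1208.4, 352.4) = 352.4 kN → bearing.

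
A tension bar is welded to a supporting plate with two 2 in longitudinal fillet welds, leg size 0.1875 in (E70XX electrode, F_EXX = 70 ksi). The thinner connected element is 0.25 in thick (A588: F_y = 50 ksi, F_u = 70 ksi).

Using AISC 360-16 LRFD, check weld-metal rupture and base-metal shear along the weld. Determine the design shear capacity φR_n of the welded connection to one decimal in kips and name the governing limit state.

16.7 kips (weld metal governs)

Weld metal: throat = 0.707×0.1875 = 0.13256 in, L = 2×2 = 4 in. φR_n = 0.75 × 0.6 × 70 × 0.13256 × 4 = 16.7 kips.
Base metal shear (0.25 in plate): yield φR_n = 1.0×0.6×50×0.25×4 = 30.0 kips; rupture φR_n = 0.75×0.6×70×0.25×4 = 31.5 kips; take 30.0 kips (yield).
Governing: min(16.7, 30.0) = 16.7 kips → weld metal.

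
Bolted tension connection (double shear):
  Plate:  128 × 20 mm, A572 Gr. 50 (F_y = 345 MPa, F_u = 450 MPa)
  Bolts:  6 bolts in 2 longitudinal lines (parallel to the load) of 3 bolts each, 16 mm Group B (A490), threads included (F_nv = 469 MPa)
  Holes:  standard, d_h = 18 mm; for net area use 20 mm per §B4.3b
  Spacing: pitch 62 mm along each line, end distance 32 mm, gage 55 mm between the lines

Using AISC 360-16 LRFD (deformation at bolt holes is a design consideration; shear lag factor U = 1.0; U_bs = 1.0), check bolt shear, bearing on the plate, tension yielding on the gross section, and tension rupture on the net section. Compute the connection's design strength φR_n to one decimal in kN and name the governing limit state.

Bolt shear: A_b = π(16)²/4 = 201.06 mm². φR_n = 0.75 × 469 × 201.06 × 6 × 2 = 848.7 kN.
Bearing (20 mm plate, F_u = 450 MPa): end bolts L_c = 32 − 18/2 = 23, R_n = min(1.2×23×20×450, 2.4×16×20×450) = 248.4 kN/bolt; interior L_c = 62 − 18 = 44, R_n = 345.6 kN/bolt. φR_n = 0.75 × (2×248.4 + 4×345.6) = 1409.4 kN.
Tension yield (gross): A_g = 128×20 = 2560 mm². φR_n = 0.90 × 345 × 2560 = 794.9 kN.
Tension rupture (net): A_n = (128 − 2×20)×20 = 1760 mm² (U = 1.0, A_e = A_n). φR_n = 0.75 × 450 × 1760 = 594.0 kN.
Governing: min(848.7, 1409.4, 794.9, 594.0) = 594.0 kN → net-section rupture.

594.0 kN (net-section rupture governs)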